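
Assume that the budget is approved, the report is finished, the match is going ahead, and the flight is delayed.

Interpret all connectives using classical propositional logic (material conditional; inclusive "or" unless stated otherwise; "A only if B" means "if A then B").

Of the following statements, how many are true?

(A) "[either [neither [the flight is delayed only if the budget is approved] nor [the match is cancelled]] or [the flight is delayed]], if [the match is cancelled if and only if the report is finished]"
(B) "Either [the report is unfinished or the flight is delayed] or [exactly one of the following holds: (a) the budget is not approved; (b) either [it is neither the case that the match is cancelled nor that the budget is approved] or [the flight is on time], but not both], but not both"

2

Let V = "the match is cancelled" (F), S = "the report is finished" (T), W = "the flight is delayed" (T), M = "the budget is approved" (T).

(A): Formalization: (V <-> S) -> (((W -> M) nor V) | W)

V <-> S = F <-> T = F
W -> M = T -> T = T
(W -> M) nor V = T nor F = F
((W -> M) nor V) | W = F | T = T
(V <-> S) -> (((W -> M) nor V) | W) = F -> T = T
So (A) is true.

(B): Parsed as (~S | W) xor (~M xor ((V nor M) xor ~W))

~S = ~T = F
~S | W = F | T = T
~M = ~T = F
V nor M = F nor T = F
~W = ~T = F
(V nor M) xor ~W = F xor F = F
~M xor ((V nor M) xor ~W) = F xor F = F
(~S | W) xor (~M xor ((V nor M) xor ~W)) = T xor F = T
So (B) is true.

Count: 2.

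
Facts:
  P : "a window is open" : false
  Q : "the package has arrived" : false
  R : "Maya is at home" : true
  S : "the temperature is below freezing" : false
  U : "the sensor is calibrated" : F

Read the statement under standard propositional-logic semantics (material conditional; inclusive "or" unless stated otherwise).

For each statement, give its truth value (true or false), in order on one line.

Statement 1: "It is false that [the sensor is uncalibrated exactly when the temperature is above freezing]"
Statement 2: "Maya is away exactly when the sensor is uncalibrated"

Statement 1: This is not (not U iff not S).

not U = not False = True
not S = not False = True
not U iff not S = True iff True = True
not (not U iff not S) = not True = False
So Statement 1 is false.

Statement 2: Parsed as not R iff not U

not R = not True = False
not U = not False = True
not R iff not U = False iff True = False
Hence Statement 2 is false.

Statement 1 F; Statement 2 F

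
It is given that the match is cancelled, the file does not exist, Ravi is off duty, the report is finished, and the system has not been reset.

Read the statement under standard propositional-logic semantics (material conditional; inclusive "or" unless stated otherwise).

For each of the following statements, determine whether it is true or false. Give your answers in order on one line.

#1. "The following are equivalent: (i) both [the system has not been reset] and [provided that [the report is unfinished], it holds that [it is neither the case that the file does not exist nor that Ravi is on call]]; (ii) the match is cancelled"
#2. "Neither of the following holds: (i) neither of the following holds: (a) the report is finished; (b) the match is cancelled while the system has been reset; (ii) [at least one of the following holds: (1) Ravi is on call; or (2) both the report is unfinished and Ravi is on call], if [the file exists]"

Let U = "the system has been reset" (F), S = "the report is finished" (T), Q = "the file exists" (F), R = "Ravi is on call" (F), P = "the match is cancelled" (T).

#1: Parsed as (¬U ∧ (¬S → (¬Q ↓ R))) ↔ P

¬U = ¬F = T
¬S = ¬T = F
¬Q = ¬F = T
¬Q ↓ R = T ↓ F = F
¬S → (¬Q ↓ R) = F → F = T
¬U ∧ (¬S → (¬Q ↓ R)) = T ∧ T = T
(¬U ∧ (¬S → (¬Q ↓ R))) ↔ P = T ↔ T = T
So #1 is true.

#2: Parsed as (S ↓ (P ∧ U)) ↓ (Q → (R ∨ (¬S ∧ R)))

P ∧ U = T ∧ F = F
S ↓ (P ∧ U) = T ↓ F = F
¬S = ¬T = F
¬S ∧ R = F ∧ F = F
R ∨ (¬S ∧ R) = F ∨ F = F
Q → (R ∨ (¬S ∧ R)) = F → F = T
(S ↓ (P ∧ U)) ↓ (Q → (R ∨ (¬S ∧ R))) = F ↓ T = F
Thus #2 is false.

#1 T; #2 F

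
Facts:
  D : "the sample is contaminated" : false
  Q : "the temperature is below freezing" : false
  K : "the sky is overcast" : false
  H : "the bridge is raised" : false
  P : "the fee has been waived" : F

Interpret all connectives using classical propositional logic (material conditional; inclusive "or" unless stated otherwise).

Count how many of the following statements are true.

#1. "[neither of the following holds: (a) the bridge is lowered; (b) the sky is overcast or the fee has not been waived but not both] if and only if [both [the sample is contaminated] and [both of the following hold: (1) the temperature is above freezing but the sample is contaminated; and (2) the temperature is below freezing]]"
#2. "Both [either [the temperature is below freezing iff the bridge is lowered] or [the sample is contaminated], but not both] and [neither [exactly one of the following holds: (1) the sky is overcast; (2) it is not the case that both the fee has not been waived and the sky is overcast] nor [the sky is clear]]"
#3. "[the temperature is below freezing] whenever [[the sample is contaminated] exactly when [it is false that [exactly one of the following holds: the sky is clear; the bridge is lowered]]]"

2

#1: Formalization: (not H nor (K xor not P)) iff (D and ((not Q and D) and Q))

not H = not False = True
not P = not False = True
K xor not P = False xor True = True
not H nor (K xor not P) = True nor True = False
not Q = not False = True
not Q and D = True and False = False
(not Q and D) and Q = False and False = False
D and ((not Q and D) and Q) = False and False = False
(not H nor (K xor not P)) iff (D and ((not Q and D) and Q)) = False iff False = True
Thus #1 is true.

#2: Parsed as ((Q iff not H) xor D) and ((K xor (not P nand K)) nor not K)

not H = not False = True
Q iff not H = False iff True = False
(Q iff not H) xor D = False xor False = False
not P = not False = True
not P nand K = True nand False = True
K xor (not P nand K) = False xor True = True
not K = not False = True
(K xor (not P nand K)) nor not K = True nor True = False
((Q iff not H) xor D) and ((K xor (not P nand K)) nor not K) = False and False = False
Hence #2 is false.

#3: This is (D iff not (not K xor not H)) -> Q.

not K = not False = True
not H = not False = True
not K xor not H = True xor True = False
not (not K xor not H) = not False = True
D iff not (not K xor not H) = False iff True = False
(D iff not (not K xor not H)) -> Q = False -> False = True
Thus #3 is true.

True statements: 2.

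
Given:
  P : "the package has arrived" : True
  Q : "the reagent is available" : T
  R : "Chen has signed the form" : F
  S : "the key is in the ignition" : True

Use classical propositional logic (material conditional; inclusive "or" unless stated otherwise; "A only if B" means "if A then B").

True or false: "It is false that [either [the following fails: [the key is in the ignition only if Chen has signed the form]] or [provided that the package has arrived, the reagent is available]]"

This is ~(~(S -> R) | (P -> Q)).

S -> R = T -> F = F
~(S -> R) = ~F = T
P -> Q = T -> T = T
~(S -> R) | (P -> Q) = T | T = T
~(~(S -> R) | (P -> Q)) = ~T = F

The statement is false.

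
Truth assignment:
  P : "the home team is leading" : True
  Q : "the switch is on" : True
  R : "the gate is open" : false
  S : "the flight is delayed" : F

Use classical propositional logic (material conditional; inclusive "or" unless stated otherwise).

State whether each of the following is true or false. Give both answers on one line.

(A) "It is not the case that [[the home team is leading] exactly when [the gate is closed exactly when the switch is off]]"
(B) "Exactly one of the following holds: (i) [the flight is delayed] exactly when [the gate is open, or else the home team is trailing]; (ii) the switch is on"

(A) True; (B) False

(A): Formalization: ~(P <-> (~R <-> ~Q))

~R = ~F = T
~Q = ~T = F
~R <-> ~Q = T <-> F = F
P <-> (~R <-> ~Q) = T <-> F = F
~(P <-> (~R <-> ~Q)) = ~F = T
Thus (A) is true.

(B): Formalization: (S <-> (R | ~P)) xor Q

~P = ~T = F
R | ~P = F | F = F
S <-> (R | ~P) = F <-> F = T
(S <-> (R | ~P)) xor Q = T xor T = F
Hence (B) is false.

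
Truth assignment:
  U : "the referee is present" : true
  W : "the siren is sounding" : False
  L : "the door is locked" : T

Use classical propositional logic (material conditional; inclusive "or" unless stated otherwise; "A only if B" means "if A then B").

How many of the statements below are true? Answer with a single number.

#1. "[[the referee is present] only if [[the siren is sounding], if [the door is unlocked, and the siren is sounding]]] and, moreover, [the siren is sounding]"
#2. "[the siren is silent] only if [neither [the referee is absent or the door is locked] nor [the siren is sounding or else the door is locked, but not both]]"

0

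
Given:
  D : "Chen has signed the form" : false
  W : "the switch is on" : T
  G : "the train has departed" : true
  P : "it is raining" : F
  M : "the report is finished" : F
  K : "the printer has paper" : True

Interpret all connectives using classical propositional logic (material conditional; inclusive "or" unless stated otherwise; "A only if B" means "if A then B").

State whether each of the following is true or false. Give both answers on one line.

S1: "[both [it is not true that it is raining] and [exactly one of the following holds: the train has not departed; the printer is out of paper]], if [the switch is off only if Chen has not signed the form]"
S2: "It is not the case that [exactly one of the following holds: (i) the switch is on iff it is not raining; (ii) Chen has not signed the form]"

S1: This is (~W -> ~D) -> (~P & (~G xor ~K)).

~W = ~T = F
~D = ~F = T
~W -> ~D = F -> T = T
~P = ~F = T
~G = ~T = F
~K = ~T = F
~G xor ~K = F xor F = F
~P & (~G xor ~K) = T & F = F
(~W -> ~D) -> (~P & (~G xor ~K)) = T -> F = F
Thus S1 is false.

S2: Parsed as ~((W <-> ~P) xor ~D)

~P = ~F = T
W <-> ~P = T <-> T = T
~D = ~F = T
(W <-> ~P) xor ~D = T xor T = F
~((W <-> ~P) xor ~D) = ~F = T
Hence S2 is true.

S1 F / S2 T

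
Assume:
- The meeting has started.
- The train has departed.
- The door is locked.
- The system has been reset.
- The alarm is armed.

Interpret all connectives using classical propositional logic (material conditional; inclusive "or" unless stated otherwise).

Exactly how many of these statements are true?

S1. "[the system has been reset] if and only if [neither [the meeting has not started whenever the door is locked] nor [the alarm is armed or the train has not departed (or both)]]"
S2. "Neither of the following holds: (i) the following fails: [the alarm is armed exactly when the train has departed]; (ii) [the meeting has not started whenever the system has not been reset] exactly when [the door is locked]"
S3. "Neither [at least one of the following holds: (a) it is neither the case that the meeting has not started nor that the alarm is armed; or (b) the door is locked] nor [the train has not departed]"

0

Let S = "the system has been reset" (T), R = "the door is locked" (T), P = "the meeting has started" (T), U = "the alarm is armed" (T), Q = "the train has departed" (T).

S1: Formalization: S <-> ((R -> ~P) nor (U | ~Q))

~P = ~T = F
R -> ~P = T -> F = F
~Q = ~T = F
U | ~Q = T | F = T
(R -> ~P) nor (U | ~Q) = F nor T = F
S <-> ((R -> ~P) nor (U | ~Q)) = T <-> F = F
Thus S1 is false.

S2: In symbols: ~(U <-> Q) nor ((~S -> ~P) <-> R)

U <-> Q = T <-> T = T
~(U <-> Q) = ~T = F
~S = ~T = F
~P = ~T = F
~S -> ~P = F -> F = T
(~S -> ~P) <-> R = T <-> T = T
~(U <-> Q) nor ((~S -> ~P) <-> R) = F nor T = F
So S2 is false.

S3: Formalization: ((~P nor U) | R) nor ~Q

~P = ~T = F
~P nor U = F nor T = F
(~P nor U) | R = F | T = T
~Q = ~T = F
((~P nor U) | R) nor ~Q = T nor F = F
Hence S3 is false.

Count: 0.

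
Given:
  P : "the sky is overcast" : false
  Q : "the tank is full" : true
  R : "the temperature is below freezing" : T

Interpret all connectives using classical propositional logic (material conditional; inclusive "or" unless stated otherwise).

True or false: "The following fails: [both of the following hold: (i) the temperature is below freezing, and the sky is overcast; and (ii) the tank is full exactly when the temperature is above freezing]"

This is not ((R and P) and (Q iff not R)).

R and P = True and False = False
not R = not True = False
Q iff not R = True iff False = False
(R and P) and (Q iff not R) = False and False = False
not ((R and P) and (Q iff not R)) = not False = True

True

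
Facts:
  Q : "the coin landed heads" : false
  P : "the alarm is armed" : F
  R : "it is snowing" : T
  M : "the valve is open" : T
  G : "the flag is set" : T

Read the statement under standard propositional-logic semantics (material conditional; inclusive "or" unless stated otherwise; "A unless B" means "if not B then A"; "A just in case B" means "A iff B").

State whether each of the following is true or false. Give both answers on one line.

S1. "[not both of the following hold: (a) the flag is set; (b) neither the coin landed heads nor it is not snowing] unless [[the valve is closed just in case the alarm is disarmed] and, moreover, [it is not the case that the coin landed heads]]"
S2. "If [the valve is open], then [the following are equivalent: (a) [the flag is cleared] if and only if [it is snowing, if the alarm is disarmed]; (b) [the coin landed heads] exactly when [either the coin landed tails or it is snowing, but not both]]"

S1: Formalization: (G nand (Q nor not R)) or ((not M iff not P) and not Q)

not R = not True = False
Q nor not R = False nor False = True
G nand (Q nor not R) = True nand True = False
not M = not True = False
not P = not False = True
not M iff not P = False iff True = False
not Q = not False = True
(not M iff not P) and not Q = False and True = False
(G nand (Q nor not R)) or ((not M iff not P) and not Q) = False or False = False
Thus S1 is false.

S2: Parsed as M -> ((not G iff (not P -> R)) iff (Q iff (not Q xor R)))

not G = not True = False
not P = not False = True
not P -> R = True -> True = True
not G iff (not P -> R) = False iff True = False
not Q = not False = True
not Q xor R = True xor True = False
Q iff (not Q xor R) = False iff False = True
(not G iff (not P -> R)) iff (Q iff (not Q xor R)) = False iff True = False
M -> ((not G iff (not P -> R)) iff (Q iff (not Q xor R))) = True -> False = False
Hence S2 is false.

S1 F, S2 F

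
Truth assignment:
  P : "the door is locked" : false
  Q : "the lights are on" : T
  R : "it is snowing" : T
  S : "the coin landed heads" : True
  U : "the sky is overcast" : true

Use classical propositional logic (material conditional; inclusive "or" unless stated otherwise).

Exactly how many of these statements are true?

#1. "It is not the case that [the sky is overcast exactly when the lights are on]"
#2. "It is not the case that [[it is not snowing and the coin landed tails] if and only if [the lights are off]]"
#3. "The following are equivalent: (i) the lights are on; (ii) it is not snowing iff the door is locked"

#1: Formalization: ~(U <-> Q)

U <-> Q = T <-> T = T
~(U <-> Q) = ~T = F
Thus #1 is false.

#2: In symbols: ~((~R & ~S) <-> ~Q)

~R = ~T = F
~S = ~T = F
~R & ~S = F & F = F
~Q = ~T = F
(~R & ~S) <-> ~Q = F <-> F = T
~((~R & ~S) <-> ~Q) = ~T = F
Hence #2 is false.

#3: In symbols: Q <-> (~R <-> P)

~R = ~T = F
~R <-> P = F <-> F = T
Q <-> (~R <-> P) = T <-> T = T
So #3 is true.

True statements: 1 (#3).

1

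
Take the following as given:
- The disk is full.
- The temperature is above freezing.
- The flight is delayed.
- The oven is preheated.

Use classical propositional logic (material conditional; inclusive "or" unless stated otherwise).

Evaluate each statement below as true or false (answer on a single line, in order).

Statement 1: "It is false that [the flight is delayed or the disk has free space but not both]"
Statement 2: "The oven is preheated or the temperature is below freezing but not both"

Let R = "the flight is delayed" (T), P = "the disk is full" (T), S = "the oven is preheated" (T), Q = "the temperature is below freezing" (F).

Statement 1: Formalization: ¬(R ⊕ ¬P)

¬P = ¬T = F
R ⊕ ¬P = T ⊕ F = T
¬(R ⊕ ¬P) = ¬T = F
Thus Statement 1 is false.

Statement 2: In symbols: S ⊕ Q

S ⊕ Q = T ⊕ F = T
So Statement 2 is true.

Statement 1 false, Statement 2 true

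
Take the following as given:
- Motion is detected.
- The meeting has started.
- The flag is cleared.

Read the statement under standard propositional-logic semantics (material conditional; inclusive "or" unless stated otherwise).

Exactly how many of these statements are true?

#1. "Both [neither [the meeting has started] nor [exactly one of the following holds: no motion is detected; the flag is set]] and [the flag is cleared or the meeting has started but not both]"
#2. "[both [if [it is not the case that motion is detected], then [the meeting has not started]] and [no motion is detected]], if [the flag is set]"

Let Q = "the meeting has started" (T), P = "motion is detected" (T), R = "the flag is set" (F).

#1: Formalization: (Q ↓ (¬P ⊕ R)) ∧ (¬R ⊕ Q)

¬P = ¬T = F
¬P ⊕ R = F ⊕ F = F
Q ↓ (¬P ⊕ R) = T ↓ F = F
¬R = ¬F = T
¬R ⊕ Q = T ⊕ T = F
(Q ↓ (¬P ⊕ R)) ∧ (¬R ⊕ Q) = F ∧ F = F
Thus #1 is false.

#2: This is R → ((¬P → ¬Q) ∧ ¬P).

¬P = ¬T = F
¬Q = ¬T = F
¬P → ¬Q = F → F = T
¬P = ¬T = F
(¬P → ¬Q) ∧ ¬P = T ∧ F = F
R → ((¬P → ¬Q) ∧ ¬P) = F → F = T
Thus #2 is true.

True statements: 1 (#2).

1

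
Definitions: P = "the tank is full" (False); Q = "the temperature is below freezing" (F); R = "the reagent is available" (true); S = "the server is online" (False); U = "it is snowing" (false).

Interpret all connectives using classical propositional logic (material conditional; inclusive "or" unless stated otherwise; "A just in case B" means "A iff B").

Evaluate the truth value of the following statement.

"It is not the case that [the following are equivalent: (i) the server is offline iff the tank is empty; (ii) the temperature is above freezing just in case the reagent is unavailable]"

True.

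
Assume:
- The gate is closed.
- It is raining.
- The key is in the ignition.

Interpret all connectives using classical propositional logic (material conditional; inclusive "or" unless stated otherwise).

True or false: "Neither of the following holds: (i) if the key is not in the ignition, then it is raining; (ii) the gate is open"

Let Q = "the key is in the ignition" (True), U = "it is raining" (True), G = "the gate is open" (False).
Parsed as (not Q -> U) nor G

not Q = not True = False
not Q -> U = False -> True = True
(not Q -> U) nor G = True nor False = False

false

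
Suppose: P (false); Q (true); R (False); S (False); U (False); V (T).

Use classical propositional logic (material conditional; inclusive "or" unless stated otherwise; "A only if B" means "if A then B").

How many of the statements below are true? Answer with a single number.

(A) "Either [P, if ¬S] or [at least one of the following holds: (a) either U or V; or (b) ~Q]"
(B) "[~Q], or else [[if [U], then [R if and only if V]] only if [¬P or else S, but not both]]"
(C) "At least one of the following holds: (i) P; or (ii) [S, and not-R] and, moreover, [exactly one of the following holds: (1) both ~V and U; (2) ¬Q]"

2

(A): This is (not S -> P) or ((U or V) or not Q).

not S = not False = True
not S -> P = True -> False = False
U or V = False or True = True
not Q = not True = False
(U or V) or not Q = True or False = True
(not S -> P) or ((U or V) or not Q) = False or True = True
Thus (A) is true.

(B): Parsed as not Q or ((U -> (R iff V)) -> (not P xor S))

not Q = not True = False
R iff V = False iff True = False
U -> (R iff V) = False -> False = True
not P = not False = True
not P xor S = True xor False = True
(U -> (R iff V)) -> (not P xor S) = True -> True = True
not Q or ((U -> (R iff V)) -> (not P xor S)) = False or True = True
Thus (B) is true.

(C): In symbols: P or ((S and not R) and ((not V and U) xor not Q))

not R = not False = True
S and not R = False and True = False
not V = not True = False
not V and U = False and False = False
not Q = not True = False
(not V and U) xor not Q = False xor False = False
(S and not R) and ((not V and U) xor not Q) = False and False = False
P or ((S and not R) and ((not V and U) xor not Q)) = False or False = False
Thus (C) is false.

True statements: 2 ((A), (B)).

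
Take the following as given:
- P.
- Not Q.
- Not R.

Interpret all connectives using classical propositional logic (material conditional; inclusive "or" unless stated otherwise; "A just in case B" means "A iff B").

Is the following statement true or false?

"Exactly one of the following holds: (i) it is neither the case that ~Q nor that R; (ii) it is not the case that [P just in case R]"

Formalization: (¬Q ↓ R) ⊕ ¬(P ↔ R)

¬Q = ¬F = T
¬Q ↓ R = T ↓ F = F
P ↔ R = T ↔ F = F
¬(P ↔ R) = ¬F = T
(¬Q ↓ R) ⊕ ¬(P ↔ R) = F ⊕ T = T

True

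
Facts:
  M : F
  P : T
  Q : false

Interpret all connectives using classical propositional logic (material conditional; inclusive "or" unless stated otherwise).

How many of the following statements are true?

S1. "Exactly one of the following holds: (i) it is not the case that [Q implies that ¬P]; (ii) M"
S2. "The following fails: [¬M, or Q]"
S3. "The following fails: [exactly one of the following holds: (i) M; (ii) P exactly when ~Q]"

0

S1: This is ¬(Q → ¬P) ⊕ M.

¬P = ¬T = F
Q → ¬P = F → F = T
¬(Q → ¬P) = ¬T = F
¬(Q → ¬P) ⊕ M = F ⊕ F = F
Hence S1 is false.

S2: Formalization: ¬(¬M ∨ Q)

¬M = ¬F = T
¬M ∨ Q = T ∨ F = T
¬(¬M ∨ Q) = ¬T = F
Thus S2 is false.

S3: This is ¬(M ⊕ (P ↔ ¬Q)).

¬Q = ¬F = T
P ↔ ¬Q = T ↔ T = T
M ⊕ (P ↔ ¬Q) = F ⊕ T = T
¬(M ⊕ (P ↔ ¬Q)) = ¬T = F
Hence S3 is false.

True statements: 0 (none).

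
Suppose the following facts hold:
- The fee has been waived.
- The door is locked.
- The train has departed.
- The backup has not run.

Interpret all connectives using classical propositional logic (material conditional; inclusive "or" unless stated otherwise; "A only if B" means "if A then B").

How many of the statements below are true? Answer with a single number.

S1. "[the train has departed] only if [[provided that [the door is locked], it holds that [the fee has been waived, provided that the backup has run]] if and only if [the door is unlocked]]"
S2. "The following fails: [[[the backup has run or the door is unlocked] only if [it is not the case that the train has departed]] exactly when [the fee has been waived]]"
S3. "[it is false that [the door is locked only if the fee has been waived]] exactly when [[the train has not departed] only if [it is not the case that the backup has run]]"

0

Let R = "the train has departed" (T), Q = "the door is locked" (T), S = "the backup has run" (F), P = "the fee has been waived" (T).

S1: Formalization: R -> ((Q -> (S -> P)) <-> ~Q)

S -> P = F -> T = T
Q -> (S -> P) = T -> T = T
~Q = ~T = F
(Q -> (S -> P)) <-> ~Q = T <-> F = F
R -> ((Q -> (S -> P)) <-> ~Q) = T -> F = F
Thus S1 is false.

S2: Formalization: ~(((S | ~Q) -> ~R) <-> P)

~Q = ~T = F
S | ~Q = F | F = F
~R = ~T = F
(S | ~Q) -> ~R = F -> F = T
((S | ~Q) -> ~R) <-> P = T <-> T = T
~(((S | ~Q) -> ~R) <-> P) = ~T = F
Hence S2 is false.

S3: This is ~(Q -> P) <-> (~R -> ~S).

Q -> P = T -> T = T
~(Q -> P) = ~T = F
~R = ~T = F
~S = ~F = T
~R -> ~S = F -> T = T
~(Q -> P) <-> (~R -> ~S) = F <-> T = F
Hence S3 is false.

True statements: 0 (none).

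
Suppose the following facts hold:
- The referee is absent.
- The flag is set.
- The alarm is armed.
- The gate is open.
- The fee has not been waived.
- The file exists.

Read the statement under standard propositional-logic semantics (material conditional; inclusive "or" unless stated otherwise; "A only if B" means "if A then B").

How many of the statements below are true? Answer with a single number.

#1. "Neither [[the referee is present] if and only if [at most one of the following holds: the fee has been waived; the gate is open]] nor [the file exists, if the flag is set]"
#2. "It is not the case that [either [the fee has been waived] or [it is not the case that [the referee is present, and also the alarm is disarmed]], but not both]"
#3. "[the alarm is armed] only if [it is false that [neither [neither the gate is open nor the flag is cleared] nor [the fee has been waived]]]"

Let V = "the referee is present" (False), H = "the fee has been waived" (False), W = "the gate is open" (True), S = "the flag is set" (True), N = "the file exists" (True), U = "the alarm is armed" (True).

#1: Parsed as (V iff (H nand W)) nor (S -> N)

H nand W = False nand True = True
V iff (H nand W) = False iff True = False
S -> N = True -> True = True
(V iff (H nand W)) nor (S -> N) = False nor True = False
Thus #1 is false.

#2: This is not (H xor not (V and not U)).

not U = not True = False
V and not U = False and False = False
not (V and not U) = not False = True
H xor not (V and not U) = False xor True = True
not (H xor not (V and not U)) = not True = False
Hence #2 is false.

#3: In symbols: U -> not ((W nor not S) nor H)

not S = not True = False
W nor not S = True nor False = False
(W nor not S) nor H = False nor False = True
not ((W nor not S) nor H) = not True = False
U -> not ((W nor not S) nor H) = True -> False = False
Thus #3 is false.

Count: 0.

0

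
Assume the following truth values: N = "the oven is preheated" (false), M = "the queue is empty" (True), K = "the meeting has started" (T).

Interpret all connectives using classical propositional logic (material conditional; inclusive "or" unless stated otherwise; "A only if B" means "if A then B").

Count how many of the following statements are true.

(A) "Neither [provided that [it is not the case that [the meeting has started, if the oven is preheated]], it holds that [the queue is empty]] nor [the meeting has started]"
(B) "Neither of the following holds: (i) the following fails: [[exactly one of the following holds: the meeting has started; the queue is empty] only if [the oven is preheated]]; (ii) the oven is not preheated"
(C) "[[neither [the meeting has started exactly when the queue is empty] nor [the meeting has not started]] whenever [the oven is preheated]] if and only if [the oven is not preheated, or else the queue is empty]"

1

(A): In symbols: (¬(N → K) → M) ↓ K

N → K = F → T = T
¬(N → K) = ¬T = F
¬(N → K) → M = F → T = T
(¬(N → K) → M) ↓ K = T ↓ T = F
Thus (A) is false.

(B): Parsed as ¬((K ⊕ M) → N) ↓ ¬N

K ⊕ M = T ⊕ T = F
(K ⊕ M) → N = F → F = T
¬((K ⊕ M) → N) = ¬T = F
¬N = ¬F = T
¬((K ⊕ M) → N) ↓ ¬N = F ↓ T = F
So (B) is false.

(C): In symbols: (N → ((K ↔ M) ↓ ¬K)) ↔ (¬N ∨ M)

K ↔ M = T ↔ T = T
¬K = ¬T = F
(K ↔ M) ↓ ¬K = T ↓ F = F
N → ((K ↔ M) ↓ ¬K) = F → F = T
¬N = ¬F = T
¬N ∨ M = T ∨ T = T
(N → ((K ↔ M) ↓ ¬K)) ↔ (¬N ∨ M) = T ↔ T = T
So (C) is true.

True statements: 1.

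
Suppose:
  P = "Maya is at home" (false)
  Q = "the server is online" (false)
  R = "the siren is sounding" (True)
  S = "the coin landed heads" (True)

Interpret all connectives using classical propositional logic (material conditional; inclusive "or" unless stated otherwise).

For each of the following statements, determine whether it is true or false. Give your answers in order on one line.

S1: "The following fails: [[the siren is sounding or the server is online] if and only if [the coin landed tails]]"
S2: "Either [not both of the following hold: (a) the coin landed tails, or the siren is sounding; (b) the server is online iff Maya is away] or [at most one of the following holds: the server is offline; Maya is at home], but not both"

S1 T, S2 F

S1: In symbols: not ((R or Q) iff not S)

R or Q = True or False = True
not S = not True = False
(R or Q) iff not S = True iff False = False
not ((R or Q) iff not S) = not False = True
Thus S1 is true.

S2: This is ((not S or R) nand (Q iff not P)) xor (not Q nand P).

not S = not True = False
not S or R = False or True = True
not P = not False = True
Q iff not P = False iff True = False
(not S or R) nand (Q iff not P) = True nand False = True
not Q = not False = True
not Q nand P = True nand False = True
((not S or R) nand (Q iff not P)) xor (not Q nand P) = True xor True = False
Hence S2 is false.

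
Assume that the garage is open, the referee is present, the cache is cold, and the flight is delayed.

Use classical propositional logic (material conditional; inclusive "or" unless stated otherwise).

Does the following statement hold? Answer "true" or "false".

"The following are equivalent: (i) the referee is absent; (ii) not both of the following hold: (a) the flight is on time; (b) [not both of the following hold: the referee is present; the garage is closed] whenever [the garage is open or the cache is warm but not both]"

The statement is false.

Let R = "the referee is present" (True), H = "the flight is delayed" (True), Q = "the garage is closed" (False), P = "the cache is warm" (False).
Formalization: not R iff (not H nand ((not Q xor P) -> (R nand Q)))

not R = not True = False
not H = not True = False
not Q = not False = True
not Q xor P = True xor False = True
R nand Q = True nand False = True
(not Q xor P) -> (R nand Q) = True -> True = True
not H nand ((not Q xor P) -> (R nand Q)) = False nand True = True
not R iff (not H nand ((not Q xor P) -> (R nand Q))) = False iff True = False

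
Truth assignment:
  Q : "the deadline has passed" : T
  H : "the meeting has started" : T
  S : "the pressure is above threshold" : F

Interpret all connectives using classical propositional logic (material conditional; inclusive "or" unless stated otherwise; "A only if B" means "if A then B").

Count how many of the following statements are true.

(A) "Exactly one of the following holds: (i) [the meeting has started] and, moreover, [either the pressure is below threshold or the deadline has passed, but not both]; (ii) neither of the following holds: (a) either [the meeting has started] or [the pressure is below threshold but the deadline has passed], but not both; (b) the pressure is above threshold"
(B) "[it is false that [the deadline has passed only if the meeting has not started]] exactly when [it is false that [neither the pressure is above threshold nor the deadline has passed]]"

2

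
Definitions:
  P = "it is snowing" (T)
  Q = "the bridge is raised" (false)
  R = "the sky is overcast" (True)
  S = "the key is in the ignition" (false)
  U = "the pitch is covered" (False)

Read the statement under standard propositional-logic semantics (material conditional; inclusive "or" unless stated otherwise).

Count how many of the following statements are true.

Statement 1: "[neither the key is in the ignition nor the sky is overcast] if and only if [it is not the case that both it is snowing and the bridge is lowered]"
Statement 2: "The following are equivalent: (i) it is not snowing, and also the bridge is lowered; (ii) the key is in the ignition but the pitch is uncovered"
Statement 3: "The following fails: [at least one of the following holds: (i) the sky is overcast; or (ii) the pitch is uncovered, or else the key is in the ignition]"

2

Statement 1: This is (S ↓ R) ↔ (P ↑ ¬Q).

S ↓ R = F ↓ T = F
¬Q = ¬F = T
P ↑ ¬Q = T ↑ T = F
(S ↓ R) ↔ (P ↑ ¬Q) = F ↔ F = T
So Statement 1 is true.

Statement 2: In symbols: (¬P ∧ ¬Q) ↔ (S ∧ ¬U)

¬P = ¬T = F
¬Q = ¬F = T
¬P ∧ ¬Q = F ∧ T = F
¬U = ¬F = T
S ∧ ¬U = F ∧ T = F
(¬P ∧ ¬Q) ↔ (S ∧ ¬U) = F ↔ F = T
So Statement 2 is true.

Statement 3: This is ¬(R ∨ (¬U ∨ S)).

¬U = ¬F = T
¬U ∨ S = T ∨ F = T
R ∨ (¬U ∨ S) = T ∨ T = T
¬(R ∨ (¬U ∨ S)) = ¬T = F
So Statement 3 is false.

True statements: 2.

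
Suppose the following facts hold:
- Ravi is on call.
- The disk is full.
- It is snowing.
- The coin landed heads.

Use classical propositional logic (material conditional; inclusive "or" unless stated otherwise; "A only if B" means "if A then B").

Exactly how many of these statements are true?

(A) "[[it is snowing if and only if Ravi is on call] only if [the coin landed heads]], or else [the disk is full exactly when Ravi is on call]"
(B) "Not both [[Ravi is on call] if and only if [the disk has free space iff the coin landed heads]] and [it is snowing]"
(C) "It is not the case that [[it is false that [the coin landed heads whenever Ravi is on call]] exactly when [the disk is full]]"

3

Let U = "it is snowing" (T), N = "Ravi is on call" (T), W = "the coin landed heads" (T), L = "the disk is full" (T).

(A): This is ((U ↔ N) → W) ∨ (L ↔ N).

U ↔ N = T ↔ T = T
(U ↔ N) → W = T → T = T
L ↔ N = T ↔ T = T
((U ↔ N) → W) ∨ (L ↔ N) = T ∨ T = T
Hence (A) is true.

(B): In symbols: (N ↔ (¬L ↔ W)) ↑ U

¬L = ¬T = F
¬L ↔ W = F ↔ T = F
N ↔ (¬L ↔ W) = T ↔ F = F
(N ↔ (¬L ↔ W)) ↑ U = F ↑ T = T
Hence (B) is true.

(C): This is ¬(¬(N → W) ↔ L).

N → W = T → T = T
¬(N → W) = ¬T = F
¬(N → W) ↔ L = F ↔ T = F
¬(¬(N → W) ↔ L) = ¬F = T
Thus (C) is true.

3 of the 3 statements are true ((A), (B), (C)).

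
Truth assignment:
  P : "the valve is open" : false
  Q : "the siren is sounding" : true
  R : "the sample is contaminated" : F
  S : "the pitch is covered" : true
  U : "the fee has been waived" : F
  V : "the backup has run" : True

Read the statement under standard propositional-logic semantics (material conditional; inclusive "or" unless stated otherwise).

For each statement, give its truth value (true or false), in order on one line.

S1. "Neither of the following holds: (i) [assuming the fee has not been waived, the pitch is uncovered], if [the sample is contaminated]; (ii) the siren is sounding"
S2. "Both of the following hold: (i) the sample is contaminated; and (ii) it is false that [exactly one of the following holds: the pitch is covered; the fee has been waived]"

S1 false / S2 false

S1: Parsed as (R → (¬U → ¬S)) ↓ Q

¬U = ¬F = T
¬S = ¬T = F
¬U → ¬S = T → F = F
R → (¬U → ¬S) = F → F = T
(R → (¬U → ¬S)) ↓ Q = T ↓ T = F
Thus S1 is false.

S2: This is R ∧ ¬(S ⊕ U).

S ⊕ U = T ⊕ F = T
¬(S ⊕ U) = ¬T = F
R ∧ ¬(S ⊕ U) = F ∧ F = F
So S2 is false.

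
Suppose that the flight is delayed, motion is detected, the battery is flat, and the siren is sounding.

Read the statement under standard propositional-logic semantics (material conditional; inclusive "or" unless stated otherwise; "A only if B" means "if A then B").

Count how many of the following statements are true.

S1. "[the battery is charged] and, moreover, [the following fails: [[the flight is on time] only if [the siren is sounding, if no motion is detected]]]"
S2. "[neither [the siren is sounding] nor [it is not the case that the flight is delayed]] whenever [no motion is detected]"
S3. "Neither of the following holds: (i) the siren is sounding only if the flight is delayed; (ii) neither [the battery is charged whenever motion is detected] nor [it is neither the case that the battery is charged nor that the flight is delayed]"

1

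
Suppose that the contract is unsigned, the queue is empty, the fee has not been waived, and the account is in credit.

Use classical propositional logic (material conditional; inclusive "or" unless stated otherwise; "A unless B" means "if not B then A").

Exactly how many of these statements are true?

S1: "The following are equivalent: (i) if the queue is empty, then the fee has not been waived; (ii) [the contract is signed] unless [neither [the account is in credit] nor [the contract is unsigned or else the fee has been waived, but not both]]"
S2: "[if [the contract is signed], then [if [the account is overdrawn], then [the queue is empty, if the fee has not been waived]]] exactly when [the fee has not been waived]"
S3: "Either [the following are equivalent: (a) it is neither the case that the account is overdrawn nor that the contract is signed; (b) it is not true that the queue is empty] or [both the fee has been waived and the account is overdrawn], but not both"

Let Q = "the queue is empty" (T), R = "the fee has been waived" (F), P = "the contract is signed" (F), S = "the account is overdrawn" (F).

S1: Formalization: (Q → ¬R) ↔ (P ∨ (¬S ↓ (¬P ⊕ R)))

¬R = ¬F = T
Q → ¬R = T → T = T
¬S = ¬F = T
¬P = ¬F = T
¬P ⊕ R = T ⊕ F = T
¬S ↓ (¬P ⊕ R) = T ↓ T = F
P ∨ (¬S ↓ (¬P ⊕ R)) = F ∨ F = F
(Q → ¬R) ↔ (P ∨ (¬S ↓ (¬P ⊕ R))) = T ↔ F = F
So S1 is false.

S2: This is (P → (S → (¬R → Q))) ↔ ¬R.

¬R = ¬F = T
¬R → Q = T → T = T
S → (¬R → Q) = F → T = T
P → (S → (¬R → Q)) = F → T = T
¬R = ¬F = T
(P → (S → (¬R → Q))) ↔ ¬R = T ↔ T = T
Thus S2 is true.

S3: This is ((S ↓ P) ↔ ¬Q) ⊕ (R ∧ S).

S ↓ P = F ↓ F = T
¬Q = ¬T = F
(S ↓ P) ↔ ¬Q = T ↔ F = F
R ∧ S = F ∧ F = F
((S ↓ P) ↔ ¬Q) ⊕ (R ∧ S) = F ⊕ F = F
Hence S3 is false.

True statements: 1.

1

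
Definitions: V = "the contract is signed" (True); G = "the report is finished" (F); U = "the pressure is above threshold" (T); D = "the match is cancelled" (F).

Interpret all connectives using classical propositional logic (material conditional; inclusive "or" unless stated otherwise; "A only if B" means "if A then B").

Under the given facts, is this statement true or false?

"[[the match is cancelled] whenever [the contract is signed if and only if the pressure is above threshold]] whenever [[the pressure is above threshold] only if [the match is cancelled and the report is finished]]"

True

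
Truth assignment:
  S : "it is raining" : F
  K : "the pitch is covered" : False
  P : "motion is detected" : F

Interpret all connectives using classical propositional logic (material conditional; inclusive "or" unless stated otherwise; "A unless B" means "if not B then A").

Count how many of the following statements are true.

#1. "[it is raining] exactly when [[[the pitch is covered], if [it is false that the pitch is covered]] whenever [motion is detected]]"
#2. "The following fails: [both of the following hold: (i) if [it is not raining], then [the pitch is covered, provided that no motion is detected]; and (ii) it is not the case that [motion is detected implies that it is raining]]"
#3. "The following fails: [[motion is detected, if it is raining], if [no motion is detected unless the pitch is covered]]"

1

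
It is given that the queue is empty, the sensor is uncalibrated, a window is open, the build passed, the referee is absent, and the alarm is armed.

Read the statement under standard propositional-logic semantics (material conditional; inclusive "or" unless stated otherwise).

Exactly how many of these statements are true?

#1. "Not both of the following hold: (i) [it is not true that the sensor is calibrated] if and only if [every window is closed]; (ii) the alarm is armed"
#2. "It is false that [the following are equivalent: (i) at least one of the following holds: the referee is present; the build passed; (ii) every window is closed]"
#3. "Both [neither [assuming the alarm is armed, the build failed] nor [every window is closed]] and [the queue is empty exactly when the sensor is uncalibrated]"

3

Let M = "the sensor is calibrated" (F), U = "a window is open" (T), K = "the alarm is armed" (T), V = "the referee is present" (F), N = "the build passed" (T), Q = "the queue is empty" (T).

#1: Formalization: (~M <-> ~U) nand K

~M = ~F = T
~U = ~T = F
~M <-> ~U = T <-> F = F
(~M <-> ~U) nand K = F nand T = T
So #1 is true.

#2: Parsed as ~((V | N) <-> ~U)

V | N = F | T = T
~U = ~T = F
(V | N) <-> ~U = T <-> F = F
~((V | N) <-> ~U) = ~F = T
Hence #2 is true.

#3: This is ((K -> ~N) nor ~U) & (Q <-> ~M).

~N = ~T = F
K -> ~N = T -> F = F
~U = ~T = F
(K -> ~N) nor ~U = F nor F = T
~M = ~F = T
Q <-> ~M = T <-> T = T
((K -> ~N) nor ~U) & (Q <-> ~M) = T & T = T
Thus #3 is true.

3 of the 3 statements are true (#1, #2, #3).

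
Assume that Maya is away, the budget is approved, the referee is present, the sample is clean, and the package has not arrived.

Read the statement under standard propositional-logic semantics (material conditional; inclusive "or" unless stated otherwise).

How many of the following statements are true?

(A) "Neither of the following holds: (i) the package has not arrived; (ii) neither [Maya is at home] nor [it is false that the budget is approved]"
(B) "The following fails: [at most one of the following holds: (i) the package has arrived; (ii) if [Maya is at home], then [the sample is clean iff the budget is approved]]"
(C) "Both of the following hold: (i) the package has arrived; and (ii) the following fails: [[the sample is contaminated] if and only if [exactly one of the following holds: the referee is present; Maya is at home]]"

0

Let L = "the package has arrived" (False), N = "Maya is at home" (False), G = "the budget is approved" (True), S = "the sample is contaminated" (False), K = "the referee is present" (True).

(A): In symbols: not L nor (N nor not G)

not L = not False = True
not G = not True = False
N nor not G = False nor False = True
not L nor (N nor not G) = True nor True = False
Hence (A) is false.

(B): In symbols: not (L nand (N -> (not S iff G)))

not S = not False = True
not S iff G = True iff True = True
N -> (not S iff G) = False -> True = True
L nand (N -> (not S iff G)) = False nand True = True
not (L nand (N -> (not S iff G))) = not True = False
Hence (B) is false.

(C): Parsed as L and not (S iff (K xor N))

K xor N = True xor False = True
S iff (K xor N) = False iff True = False
not (S iff (K xor N)) = not False = True
L and not (S iff (K xor N)) = False and True = False
Thus (C) is false.

0 of the 3 statements are true (none).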